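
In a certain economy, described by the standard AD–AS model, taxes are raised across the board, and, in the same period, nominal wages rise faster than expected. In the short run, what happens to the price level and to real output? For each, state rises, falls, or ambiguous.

Price level: ambiguous; output: falls

The first event is a negative demand shock: AD shifts left, which by itself pushes P down and Y down.
The second is an adverse supply shock: SRAS shifts left, which by itself pushes P up and Y down.
The two shocks push P in opposite directions, so the effect on P is ambiguous. Both shocks push Y down, so Y falls.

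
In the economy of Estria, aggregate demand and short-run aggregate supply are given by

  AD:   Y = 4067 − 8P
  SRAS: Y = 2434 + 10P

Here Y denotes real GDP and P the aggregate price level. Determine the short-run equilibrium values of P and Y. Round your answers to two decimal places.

P = 90.72, Y = 3341.22

Set AD = SRAS: 4067 − 8P = 2434 + 10P, so 1633 = 18P and P = 90.72.
Substituting into AD, Y = 4067 − 8P = 3341.22.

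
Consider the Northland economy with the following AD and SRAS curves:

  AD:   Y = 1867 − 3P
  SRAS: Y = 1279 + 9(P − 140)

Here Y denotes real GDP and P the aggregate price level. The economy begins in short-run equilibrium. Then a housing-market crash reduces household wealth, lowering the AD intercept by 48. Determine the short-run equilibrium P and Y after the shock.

P = 150, Y = 1369

This is a negative demand shock: AD shifts left.
New AD: Y = 1819 − 3P.
SRAS can be written Y = 19 + 9P.
Set AD = SRAS: 1819 − 3P = 19 + 9P, so 1800 = 12P and P = 150.
Y = 1819 − 3·150 = 1369.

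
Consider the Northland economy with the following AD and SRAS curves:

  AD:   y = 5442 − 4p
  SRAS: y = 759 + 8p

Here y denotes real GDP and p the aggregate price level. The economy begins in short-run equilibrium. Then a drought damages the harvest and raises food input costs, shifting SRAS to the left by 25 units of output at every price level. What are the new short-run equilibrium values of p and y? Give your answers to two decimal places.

p = 392.33, y = 3872.67

This is a negative supply shock: SRAS shifts left.
New SRAS: y = 734 + 8p.
Set AD = SRAS: 5442 − 4p = 734 + 8p, so 4708 = 12p and p = 392.33.
Substituting into AD, y = 3872.67.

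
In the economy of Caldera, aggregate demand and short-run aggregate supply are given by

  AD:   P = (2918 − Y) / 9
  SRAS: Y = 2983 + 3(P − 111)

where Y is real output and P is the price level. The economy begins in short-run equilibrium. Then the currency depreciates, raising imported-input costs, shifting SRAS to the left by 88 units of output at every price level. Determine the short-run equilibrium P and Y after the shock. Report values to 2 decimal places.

This is a negative supply shock: SRAS shifts left.
New SRAS: Y = 2562 + 3P.
Set AD = SRAS: 2918 − 9P = 2562 + 3P, so 356 = 12P and P = 29.67.
Substituting into AD, Y = 2651.00.

P = 29.67, Y = 2651.00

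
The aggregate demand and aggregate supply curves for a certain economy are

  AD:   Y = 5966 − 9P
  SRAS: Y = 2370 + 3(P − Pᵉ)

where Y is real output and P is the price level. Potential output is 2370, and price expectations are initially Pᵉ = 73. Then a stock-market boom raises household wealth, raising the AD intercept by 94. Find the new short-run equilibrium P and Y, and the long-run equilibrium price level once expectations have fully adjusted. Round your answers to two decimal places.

Short run: P = 325.75, Y = 3128.25. Long run: P = 410.00.

AD shifts right: new AD is Y = 6060 − 9P. With Pᵉ = 73, SRAS is Y = 2151 + 3P.
Short run: 6060 − 9P = 2151 + 3P gives 3909 = 12P, so P = 325.75 and Y = 6060 − 9P = 3128.25.
Y = 3128.25 is above potential 2370; expectations adjust and SRAS shifts left until Y = 2370.
Long run: on the new AD curve, 2370 = 6060 − 9P gives P = 410.00.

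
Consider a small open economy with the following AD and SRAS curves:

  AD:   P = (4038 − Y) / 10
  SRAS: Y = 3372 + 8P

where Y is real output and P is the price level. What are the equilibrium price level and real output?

P = 37, Y = 3668

Rearrange AD to Y = 4038 − 10P.
Set AD = SRAS: 4038 − 10P = 3372 + 8P, so 666 = 18P and P = 37.
Then Y = 4038 − 10·37 = 3668.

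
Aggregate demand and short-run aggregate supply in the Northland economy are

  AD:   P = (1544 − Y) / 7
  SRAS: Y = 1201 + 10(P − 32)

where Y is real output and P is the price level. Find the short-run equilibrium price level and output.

P = 39, Y = 1271

Write SRAS as Y = 1201 + 10P − 320 = 881 + 10P.
Rearrange AD to Y = 1544 − 7P.
Set AD = SRAS: 1544 − 7P = 881 + 10P, so 663 = 17P and P = 39.
Then Y = 1544 − 7·39 = 1271.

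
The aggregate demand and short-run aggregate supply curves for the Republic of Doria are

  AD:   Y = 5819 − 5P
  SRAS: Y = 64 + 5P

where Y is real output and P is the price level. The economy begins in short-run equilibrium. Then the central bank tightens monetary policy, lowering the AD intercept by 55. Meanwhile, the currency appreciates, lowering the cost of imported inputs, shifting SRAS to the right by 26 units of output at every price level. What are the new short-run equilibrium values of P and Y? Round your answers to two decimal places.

P = 567.40, Y = 2927.00

After both shocks: AD is Y = 5764 − 5P and SRAS is Y = 90 + 5P.
Setting them equal: 5674 = 10P, so P = 567.40.
Substituting into AD, Y = 2927.00.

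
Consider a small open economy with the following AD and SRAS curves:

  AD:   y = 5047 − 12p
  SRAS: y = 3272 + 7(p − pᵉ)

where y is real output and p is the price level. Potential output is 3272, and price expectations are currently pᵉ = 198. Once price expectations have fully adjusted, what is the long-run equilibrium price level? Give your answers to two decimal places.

Short run: with pᵉ = 198, SRAS is y = 1886 + 7p. Setting AD = SRAS gives 3161 = 19p, so p = 166.37 and y = 5047 − 12p = 3050.58.
Output 3050.58 is below potential 3272, so over time expected prices fall and SRAS shifts right until y returns to 3272.
Long run: y = 3272 on the AD curve gives 3272 = 5047 − 12p, so p = 147.92.

Long-run p = 147.92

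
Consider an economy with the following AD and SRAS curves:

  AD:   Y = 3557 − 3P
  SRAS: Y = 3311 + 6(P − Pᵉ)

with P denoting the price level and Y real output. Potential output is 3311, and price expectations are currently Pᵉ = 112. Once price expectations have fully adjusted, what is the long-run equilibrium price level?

Long-run P = 82

Short run: with Pᵉ = 112, SRAS is Y = 2639 + 6P. Setting AD = SRAS gives 918 = 9P, so P = 102 and Y = 3557 − 3·102 = 3251.
Output 3251 is below potential 3311, so over time expected prices fall and SRAS shifts right until Y returns to 3311.
Long run: Y = 3311 on the AD curve gives 3311 = 3557 − 3P, so P = 82.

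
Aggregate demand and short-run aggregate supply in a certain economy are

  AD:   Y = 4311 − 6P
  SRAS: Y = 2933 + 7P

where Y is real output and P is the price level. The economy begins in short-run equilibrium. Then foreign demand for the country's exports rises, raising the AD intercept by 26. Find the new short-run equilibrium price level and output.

This is a positive demand shock: AD shifts right.
New AD: Y = 4337 − 6P.
Set AD = SRAS: 4337 − 6P = 2933 + 7P, so 1404 = 13P and P = 108.
Y = 4337 − 6·108 = 3689.

P = 108, Y = 3689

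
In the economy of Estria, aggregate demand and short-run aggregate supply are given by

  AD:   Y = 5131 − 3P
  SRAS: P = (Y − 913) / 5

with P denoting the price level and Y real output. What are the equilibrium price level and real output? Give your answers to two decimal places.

Rearrange SRAS to Y = 913 + 5P.
Set AD = SRAS: 5131 − 3P = 913 + 5P, so 4218 = 8P and P = 527.25.
Substituting into AD, Y = 5131 − 3P = 3549.25.

P = 527.25, Y = 3549.25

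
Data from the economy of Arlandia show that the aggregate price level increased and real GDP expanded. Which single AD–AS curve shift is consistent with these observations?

P rose and Y rose. An AD shift moves P and Y in the same direction; an SRAS shift moves them in opposite directions.
Here P and Y moved in the same direction, so the AD curve shifted.
Since Y rose, AD shifted right.

AD shifted right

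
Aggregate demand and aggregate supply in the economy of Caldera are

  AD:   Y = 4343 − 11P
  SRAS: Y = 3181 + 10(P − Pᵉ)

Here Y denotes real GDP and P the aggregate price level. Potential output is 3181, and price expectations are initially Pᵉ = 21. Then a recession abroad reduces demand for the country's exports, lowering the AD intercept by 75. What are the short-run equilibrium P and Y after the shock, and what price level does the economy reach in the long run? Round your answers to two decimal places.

Short run: P = 61.76, Y = 3588.62. Long run: P = 98.82.

AD shifts left: new AD is Y = 4268 − 11P. With Pᵉ = 21, SRAS is Y = 2971 + 10P.
Short run: 4268 − 11P = 2971 + 10P gives 1297 = 21P, so P = 61.76 and Y = 4268 − 11P = 3588.62.
Y = 3588.62 is above potential 3181; expectations adjust and SRAS shifts left until Y = 3181.
Long run: on the new AD curve, 3181 = 4268 − 11P gives P = 98.82.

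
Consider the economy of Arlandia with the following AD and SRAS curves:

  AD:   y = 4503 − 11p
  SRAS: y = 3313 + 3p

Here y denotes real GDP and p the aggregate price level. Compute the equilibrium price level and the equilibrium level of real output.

p = 85, y = 3568

Set AD = SRAS: 4503 − 11p = 3313 + 3p, so 1190 = 14p and p = 85.
Then y = 4503 − 11·85 = 3568.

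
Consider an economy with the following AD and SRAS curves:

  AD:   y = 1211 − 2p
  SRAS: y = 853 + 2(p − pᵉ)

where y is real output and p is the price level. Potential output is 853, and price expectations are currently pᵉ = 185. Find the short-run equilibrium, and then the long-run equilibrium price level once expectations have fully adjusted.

Short run: p = 182, y = 847. Long run: p = 179.

Short run: with pᵉ = 185, SRAS is y = 483 + 2p. Setting AD = SRAS gives 728 = 4p, so p = 182 and y = 1211 − 2·182 = 847.
Output 847 is below potential 853, so over time expected prices fall and SRAS shifts right until y returns to 853.
Long run: y = 853 on the AD curve gives 853 = 1211 − 2p, so p = 179.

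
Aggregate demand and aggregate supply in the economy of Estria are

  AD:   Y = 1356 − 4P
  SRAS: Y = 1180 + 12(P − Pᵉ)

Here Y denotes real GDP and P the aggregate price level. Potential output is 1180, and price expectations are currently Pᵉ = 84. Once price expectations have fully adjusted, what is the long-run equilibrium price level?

Long-run P = 44

Short run: with Pᵉ = 84, SRAS is Y = 172 + 12P. Setting AD = SRAS gives 1184 = 16P, so P = 74 and Y = 1356 − 4·74 = 1060.
Output 1060 is below potential 1180, so over time expected prices fall and SRAS shifts right until Y returns to 1180.
Long run: Y = 1180 on the AD curve gives 1180 = 1356 − 4P, so P = 44.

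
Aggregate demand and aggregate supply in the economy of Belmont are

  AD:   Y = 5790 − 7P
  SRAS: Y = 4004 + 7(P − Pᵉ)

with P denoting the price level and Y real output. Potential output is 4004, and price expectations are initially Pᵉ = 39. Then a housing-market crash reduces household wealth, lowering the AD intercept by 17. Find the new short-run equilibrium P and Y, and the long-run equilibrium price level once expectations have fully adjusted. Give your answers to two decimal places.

AD shifts left: new AD is Y = 5773 − 7P. With Pᵉ = 39, SRAS is Y = 3731 + 7P.
Short run: 5773 − 7P = 3731 + 7P gives 2042 = 14P, so P = 145.86 and Y = 5773 − 7P = 4752.00.
Y = 4752.00 is above potential 4004; expectations adjust and SRAS shifts left until Y = 4004.
Long run: on the new AD curve, 4004 = 5773 − 7P gives P = 252.71.

Short run: P = 145.86, Y = 4752.00. Long run: P = 252.71.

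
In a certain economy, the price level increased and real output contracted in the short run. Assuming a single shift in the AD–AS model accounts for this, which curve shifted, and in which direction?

P rose and Y fell. An AD shift moves P and Y in the same direction; an SRAS shift moves them in opposite directions.
Here P and Y moved in opposite directions, so the SRAS curve shifted.
Since Y fell, SRAS shifted left.

SRAS shifted left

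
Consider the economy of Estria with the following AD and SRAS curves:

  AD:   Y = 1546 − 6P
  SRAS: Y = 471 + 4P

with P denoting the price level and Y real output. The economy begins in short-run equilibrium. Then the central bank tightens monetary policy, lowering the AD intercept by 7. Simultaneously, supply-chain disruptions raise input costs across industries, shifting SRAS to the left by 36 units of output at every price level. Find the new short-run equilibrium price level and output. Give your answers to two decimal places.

After both shocks: AD is Y = 1539 − 6P and SRAS is Y = 435 + 4P.
Setting them equal: 1104 = 10P, so P = 110.40.
Substituting into AD, Y = 876.60.

P = 110.40, Y = 876.60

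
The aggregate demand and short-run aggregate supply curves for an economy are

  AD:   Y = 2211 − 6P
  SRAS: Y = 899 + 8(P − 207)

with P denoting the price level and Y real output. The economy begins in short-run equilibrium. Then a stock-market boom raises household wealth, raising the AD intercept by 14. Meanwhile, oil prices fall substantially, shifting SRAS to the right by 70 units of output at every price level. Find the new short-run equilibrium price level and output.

After both shocks: AD is Y = 2225 − 6P and SRAS is Y = 8P − 687.
Setting them equal: 2912 = 14P, so P = 208.
Y = 2225 − 6·208 = 977.

P = 208, Y = 977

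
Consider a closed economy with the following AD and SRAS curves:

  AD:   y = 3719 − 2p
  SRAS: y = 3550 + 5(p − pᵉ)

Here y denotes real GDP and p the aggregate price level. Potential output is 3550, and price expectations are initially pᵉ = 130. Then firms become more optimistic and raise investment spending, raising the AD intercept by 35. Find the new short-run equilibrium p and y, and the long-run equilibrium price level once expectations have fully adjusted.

AD shifts right: new AD is y = 3754 − 2p. With pᵉ = 130, SRAS is y = 2900 + 5p.
Short run: 3754 − 2p = 2900 + 5p gives 854 = 7p, so p = 122 and y = 3754 − 2·122 = 3510.
y = 3510 is below potential 3550; expectations adjust and SRAS shifts right until y = 3550.
Long run: on the new AD curve, 3550 = 3754 − 2p gives p = 102.

Short run: p = 122, y = 3510. Long run: p = 102.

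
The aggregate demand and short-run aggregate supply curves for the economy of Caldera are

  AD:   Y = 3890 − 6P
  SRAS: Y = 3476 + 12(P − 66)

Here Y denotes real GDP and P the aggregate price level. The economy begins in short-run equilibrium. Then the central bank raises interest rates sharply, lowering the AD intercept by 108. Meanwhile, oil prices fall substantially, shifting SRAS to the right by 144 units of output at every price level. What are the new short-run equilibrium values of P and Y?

After both shocks: AD is Y = 3782 − 6P and SRAS is Y = 2828 + 12P.
Setting them equal: 954 = 18P, so P = 53.
Y = 3782 − 6·53 = 3464.

P = 53, Y = 3464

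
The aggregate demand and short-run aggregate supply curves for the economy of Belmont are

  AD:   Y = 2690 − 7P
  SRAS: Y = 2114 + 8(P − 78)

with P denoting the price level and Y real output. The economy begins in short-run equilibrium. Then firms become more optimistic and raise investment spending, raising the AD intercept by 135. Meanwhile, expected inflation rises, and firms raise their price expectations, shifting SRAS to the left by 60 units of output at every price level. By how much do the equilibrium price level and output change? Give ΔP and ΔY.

ΔP = +13, ΔY = +44

After both shocks: AD is Y = 2825 − 7P and SRAS is Y = 1430 + 8P.
Setting them equal: 1395 = 15P, so P = 93.
Y = 2825 − 7·93 = 2174.
Initially P = 80, Y = 2130, so ΔP = +13 and ΔY = +44.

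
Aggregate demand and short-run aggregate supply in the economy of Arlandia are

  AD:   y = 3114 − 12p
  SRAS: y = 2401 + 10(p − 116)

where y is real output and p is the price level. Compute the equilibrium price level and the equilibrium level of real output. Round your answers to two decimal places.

Write SRAS as y = 2401 + 10p − 1160 = 1241 + 10p.
Set AD = SRAS: 3114 − 12p = 1241 + 10p, so 1873 = 22p and p = 85.14.
Substituting into AD, y = 3114 − 12p = 2092.36.

p = 85.14, y = 2092.36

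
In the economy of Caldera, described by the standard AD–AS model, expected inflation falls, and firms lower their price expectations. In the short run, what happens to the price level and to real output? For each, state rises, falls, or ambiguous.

This is a favourable supply shock: SRAS shifts right.
Moving along the downward-sloping AD curve, P falls and Y rises.

Price level: falls; output: rises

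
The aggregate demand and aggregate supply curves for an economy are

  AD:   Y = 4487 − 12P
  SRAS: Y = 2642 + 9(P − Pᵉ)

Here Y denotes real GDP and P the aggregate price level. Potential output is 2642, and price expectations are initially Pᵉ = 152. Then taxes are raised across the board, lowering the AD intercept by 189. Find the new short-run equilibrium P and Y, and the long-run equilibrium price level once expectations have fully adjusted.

Short run: P = 144, Y = 2570. Long run: P = 138.

AD shifts left: new AD is Y = 4298 − 12P. With Pᵉ = 152, SRAS is Y = 1274 + 9P.
Short run: 4298 − 12P = 1274 + 9P gives 3024 = 21P, so P = 144 and Y = 4298 − 12·144 = 2570.
Y = 2570 is below potential 2642; expectations adjust and SRAS shifts right until Y = 2642.
Long run: on the new AD curve, 2642 = 4298 − 12P gives P = 138.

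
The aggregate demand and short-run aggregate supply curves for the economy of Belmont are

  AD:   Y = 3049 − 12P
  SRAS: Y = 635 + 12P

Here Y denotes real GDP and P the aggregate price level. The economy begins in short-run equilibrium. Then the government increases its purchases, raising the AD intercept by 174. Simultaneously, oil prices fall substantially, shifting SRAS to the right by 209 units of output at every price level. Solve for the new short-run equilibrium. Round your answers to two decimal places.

P = 99.13, Y = 2033.50

After both shocks: AD is Y = 3223 − 12P and SRAS is Y = 844 + 12P.
Setting them equal: 2379 = 24P, so P = 99.13.
Substituting into AD, Y = 2033.50.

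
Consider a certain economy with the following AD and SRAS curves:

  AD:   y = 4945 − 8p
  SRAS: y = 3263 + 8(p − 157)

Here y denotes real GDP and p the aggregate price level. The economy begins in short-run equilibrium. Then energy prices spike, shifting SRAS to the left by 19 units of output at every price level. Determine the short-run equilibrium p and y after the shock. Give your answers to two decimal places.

This is a negative supply shock: SRAS shifts left.
New SRAS: y = 1988 + 8p.
Set AD = SRAS: 4945 − 8p = 1988 + 8p, so 2957 = 16p and p = 184.81.
Substituting into AD, y = 3466.50.

p = 184.81, y = 3466.50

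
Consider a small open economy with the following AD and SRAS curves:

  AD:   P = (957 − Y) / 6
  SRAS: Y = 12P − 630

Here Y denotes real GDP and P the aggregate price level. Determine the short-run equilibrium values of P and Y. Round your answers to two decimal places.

Rearrange AD to Y = 957 − 6P.
Set AD = SRAS: 957 − 6P = 12P − 630, so 1587 = 18P and P = 88.17.
Substituting into AD, Y = 957 − 6P = 428.00.

P = 88.17, Y = 428.00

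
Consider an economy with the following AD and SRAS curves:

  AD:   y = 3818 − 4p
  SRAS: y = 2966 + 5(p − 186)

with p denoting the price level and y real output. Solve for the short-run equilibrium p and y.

p = 198, y = 3026

Write SRAS as y = 2966 + 5p − 930 = 2036 + 5p.
Set AD = SRAS: 3818 − 4p = 2036 + 5p, so 1782 = 9p and p = 198.
Then y = 3818 − 4·198 = 3026.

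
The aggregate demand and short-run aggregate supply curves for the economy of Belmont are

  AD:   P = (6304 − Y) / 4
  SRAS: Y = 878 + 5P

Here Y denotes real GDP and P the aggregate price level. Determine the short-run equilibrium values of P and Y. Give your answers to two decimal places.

Rearrange AD to Y = 6304 − 4P.
Set AD = SRAS: 6304 − 4P = 878 + 5P, so 5426 = 9P and P = 602.89.
Substituting into AD, Y = 6304 − 4P = 3892.44.

P = 602.89, Y = 3892.44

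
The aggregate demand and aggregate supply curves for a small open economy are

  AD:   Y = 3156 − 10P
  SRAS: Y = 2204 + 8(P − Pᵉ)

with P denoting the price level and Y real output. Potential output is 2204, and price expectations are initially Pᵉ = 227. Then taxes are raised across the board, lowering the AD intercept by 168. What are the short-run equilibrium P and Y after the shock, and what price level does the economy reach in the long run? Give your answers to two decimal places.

AD shifts left: new AD is Y = 2988 − 10P. With Pᵉ = 227, SRAS is Y = 388 + 8P.
Short run: 2988 − 10P = 388 + 8P gives 2600 = 18P, so P = 144.44 and Y = 2988 − 10P = 1543.56.
Y = 1543.56 is below potential 2204; expectations adjust and SRAS shifts right until Y = 2204.
Long run: on the new AD curve, 2204 = 2988 − 10P gives P = 78.40.

Short run: P = 144.44, Y = 1543.56. Long run: P = 78.40.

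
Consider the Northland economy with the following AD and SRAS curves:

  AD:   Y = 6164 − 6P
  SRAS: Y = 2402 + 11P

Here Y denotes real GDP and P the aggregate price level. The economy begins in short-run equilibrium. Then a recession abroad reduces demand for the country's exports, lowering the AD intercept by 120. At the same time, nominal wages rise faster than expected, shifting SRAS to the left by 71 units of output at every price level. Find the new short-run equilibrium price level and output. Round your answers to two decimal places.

After both shocks: AD is Y = 6044 − 6P and SRAS is Y = 2331 + 11P.
Setting them equal: 3713 = 17P, so P = 218.41.
Substituting into AD, Y = 4733.53.

P = 218.41, Y = 4733.53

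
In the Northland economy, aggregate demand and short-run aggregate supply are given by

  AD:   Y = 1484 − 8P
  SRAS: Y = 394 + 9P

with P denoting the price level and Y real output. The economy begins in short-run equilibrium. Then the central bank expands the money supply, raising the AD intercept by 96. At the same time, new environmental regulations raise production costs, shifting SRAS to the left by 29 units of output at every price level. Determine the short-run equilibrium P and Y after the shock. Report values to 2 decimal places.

P = 71.47, Y = 1008.24

After both shocks: AD is Y = 1580 − 8P and SRAS is Y = 365 + 9P.
Setting them equal: 1215 = 17P, so P = 71.47.
Substituting into AD, Y = 1008.24.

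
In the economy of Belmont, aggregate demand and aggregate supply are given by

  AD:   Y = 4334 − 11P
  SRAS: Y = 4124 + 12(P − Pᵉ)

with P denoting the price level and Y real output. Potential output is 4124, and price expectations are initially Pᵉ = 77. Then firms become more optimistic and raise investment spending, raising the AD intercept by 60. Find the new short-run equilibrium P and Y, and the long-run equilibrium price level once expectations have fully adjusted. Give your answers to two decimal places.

Short run: P = 51.91, Y = 3822.96. Long run: P = 24.55.

AD shifts right: new AD is Y = 4394 − 11P. With Pᵉ = 77, SRAS is Y = 3200 + 12P.
Short run: 4394 − 11P = 3200 + 12P gives 1194 = 23P, so P = 51.91 and Y = 4394 − 11P = 3822.96.
Y = 3822.96 is below potential 4124; expectations adjust and SRAS shifts right until Y = 4124.
Long run: on the new AD curve, 4124 = 4394 − 11P gives P = 24.55.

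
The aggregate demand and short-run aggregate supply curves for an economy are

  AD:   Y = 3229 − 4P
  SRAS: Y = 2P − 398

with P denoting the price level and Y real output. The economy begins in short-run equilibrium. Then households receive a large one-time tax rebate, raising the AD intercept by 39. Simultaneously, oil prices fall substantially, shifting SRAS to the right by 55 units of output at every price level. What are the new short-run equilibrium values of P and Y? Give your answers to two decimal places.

After both shocks: AD is Y = 3268 − 4P and SRAS is Y = 2P − 343.
Setting them equal: 3611 = 6P, so P = 601.83.
Substituting into AD, Y = 860.67.

P = 601.83, Y = 860.67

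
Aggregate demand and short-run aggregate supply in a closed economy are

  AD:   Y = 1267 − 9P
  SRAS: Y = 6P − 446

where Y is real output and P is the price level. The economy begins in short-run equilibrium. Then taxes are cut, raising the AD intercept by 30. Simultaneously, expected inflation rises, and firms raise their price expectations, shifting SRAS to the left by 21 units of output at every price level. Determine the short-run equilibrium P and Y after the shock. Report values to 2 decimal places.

After both shocks: AD is Y = 1297 − 9P and SRAS is Y = 6P − 467.
Setting them equal: 1764 = 15P, so P = 117.60.
Substituting into AD, Y = 238.60.

P = 117.60, Y = 238.60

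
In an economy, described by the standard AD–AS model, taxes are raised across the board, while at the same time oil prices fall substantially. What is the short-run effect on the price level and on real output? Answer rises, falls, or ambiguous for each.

Price level: falls; output: ambiguous

The first event is a negative demand shock: AD shifts left, which by itself pushes P down and Y down.
The second is a favourable supply shock: SRAS shifts right, which by itself pushes P down and Y up.
Both shocks push P down, so P falls. The two shocks push Y in opposite directions, so the effect on Y is ambiguous.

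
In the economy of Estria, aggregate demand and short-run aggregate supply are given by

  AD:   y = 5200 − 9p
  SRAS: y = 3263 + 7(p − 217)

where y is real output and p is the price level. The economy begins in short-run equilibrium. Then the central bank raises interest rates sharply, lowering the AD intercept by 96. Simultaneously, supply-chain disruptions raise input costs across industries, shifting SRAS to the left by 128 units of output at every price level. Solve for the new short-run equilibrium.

p = 218, y = 3142

After both shocks: AD is y = 5104 − 9p and SRAS is y = 1616 + 7p.
Setting them equal: 3488 = 16p, so p = 218.
y = 5104 − 9·218 = 3142.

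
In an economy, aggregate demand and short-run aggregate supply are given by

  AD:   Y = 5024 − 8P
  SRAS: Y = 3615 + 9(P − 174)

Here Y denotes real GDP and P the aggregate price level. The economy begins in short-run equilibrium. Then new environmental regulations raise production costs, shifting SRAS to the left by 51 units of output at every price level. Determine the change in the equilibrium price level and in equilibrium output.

ΔP = +3, ΔY = -24

This is a negative supply shock: SRAS shifts left.
New SRAS: Y = 1998 + 9P.
Set AD = SRAS: 5024 − 8P = 1998 + 9P, so 3026 = 17P and P = 178.
Y = 5024 − 8·178 = 3600.
Initially P = 175, Y = 3624, so ΔP = +3 and ΔY = -24.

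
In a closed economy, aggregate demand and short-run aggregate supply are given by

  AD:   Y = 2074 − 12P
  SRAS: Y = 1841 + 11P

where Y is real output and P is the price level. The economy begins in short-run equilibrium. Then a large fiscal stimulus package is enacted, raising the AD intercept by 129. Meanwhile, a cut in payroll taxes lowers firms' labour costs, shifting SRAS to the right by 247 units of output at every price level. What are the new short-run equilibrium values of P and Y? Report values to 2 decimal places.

After both shocks: AD is Y = 2203 − 12P and SRAS is Y = 2088 + 11P.
Setting them equal: 115 = 23P, so P = 5.00.
Substituting into AD, Y = 2143.00.

P = 5.00, Y = 2143.00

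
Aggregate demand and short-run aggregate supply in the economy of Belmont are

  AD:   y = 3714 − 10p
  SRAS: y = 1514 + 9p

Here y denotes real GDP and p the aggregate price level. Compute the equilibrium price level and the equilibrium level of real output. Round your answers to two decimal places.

p = 115.79, y = 2556.11

Set AD = SRAS: 3714 − 10p = 1514 + 9p, so 2200 = 19p and p = 115.79.
Substituting into AD, y = 3714 − 10p = 2556.11.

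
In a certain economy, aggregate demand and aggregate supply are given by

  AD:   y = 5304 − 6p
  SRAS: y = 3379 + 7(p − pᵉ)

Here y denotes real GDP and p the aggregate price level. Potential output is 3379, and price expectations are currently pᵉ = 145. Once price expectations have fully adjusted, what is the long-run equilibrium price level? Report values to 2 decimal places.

Short run: with pᵉ = 145, SRAS is y = 2364 + 7p. Setting AD = SRAS gives 2940 = 13p, so p = 226.15 and y = 5304 − 6p = 3947.08.
Output 3947.08 is above potential 3379, so over time expected prices rise and SRAS shifts left until y returns to 3379.
Long run: y = 3379 on the AD curve gives 3379 = 5304 − 6p, so p = 320.83.

Long-run p = 320.83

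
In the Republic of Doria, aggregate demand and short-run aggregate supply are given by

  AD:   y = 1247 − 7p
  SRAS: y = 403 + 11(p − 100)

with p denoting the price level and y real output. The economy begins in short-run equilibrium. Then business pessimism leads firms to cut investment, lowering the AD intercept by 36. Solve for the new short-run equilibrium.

p = 106, y = 469

This is a negative demand shock: AD shifts left.
New AD: y = 1211 − 7p.
SRAS can be written y = 11p − 697.
Set AD = SRAS: 1211 − 7p = 11p − 697, so 1908 = 18p and p = 106.
y = 1211 − 7·106 = 469.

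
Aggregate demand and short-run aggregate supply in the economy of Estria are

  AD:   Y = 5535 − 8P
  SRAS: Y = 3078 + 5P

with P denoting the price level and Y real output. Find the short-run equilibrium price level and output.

P = 189, Y = 4023

Set AD = SRAS: 5535 − 8P = 3078 + 5P, so 2457 = 13P and P = 189.
Then Y = 5535 − 8·189 = 4023.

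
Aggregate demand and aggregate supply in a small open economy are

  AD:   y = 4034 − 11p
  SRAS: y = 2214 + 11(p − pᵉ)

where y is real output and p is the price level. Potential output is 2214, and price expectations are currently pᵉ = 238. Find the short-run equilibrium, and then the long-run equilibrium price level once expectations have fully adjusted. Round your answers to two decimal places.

Short run: p = 201.73, y = 1815.00. Long run: p = 165.45.

Short run: with pᵉ = 238, SRAS is y = 11p − 404. Setting AD = SRAS gives 4438 = 22p, so p = 201.73 and y = 4034 − 11p = 1815.00.
Output 1815.00 is below potential 2214, so over time expected prices fall and SRAS shifts right until y returns to 2214.
Long run: y = 2214 on the AD curve gives 2214 = 4034 − 11p, so p = 165.45.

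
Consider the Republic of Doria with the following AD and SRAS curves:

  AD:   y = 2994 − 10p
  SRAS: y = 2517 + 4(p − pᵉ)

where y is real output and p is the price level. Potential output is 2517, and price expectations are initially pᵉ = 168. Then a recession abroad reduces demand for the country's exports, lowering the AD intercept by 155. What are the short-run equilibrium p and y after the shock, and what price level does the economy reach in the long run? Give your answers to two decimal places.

AD shifts left: new AD is y = 2839 − 10p. With pᵉ = 168, SRAS is y = 1845 + 4p.
Short run: 2839 − 10p = 1845 + 4p gives 994 = 14p, so p = 71.00 and y = 2839 − 10p = 2129.00.
y = 2129.00 is below potential 2517; expectations adjust and SRAS shifts right until y = 2517.
Long run: on the new AD curve, 2517 = 2839 − 10p gives p = 32.20.

Short run: p = 71.00, y = 2129.00. Long run: p = 32.20.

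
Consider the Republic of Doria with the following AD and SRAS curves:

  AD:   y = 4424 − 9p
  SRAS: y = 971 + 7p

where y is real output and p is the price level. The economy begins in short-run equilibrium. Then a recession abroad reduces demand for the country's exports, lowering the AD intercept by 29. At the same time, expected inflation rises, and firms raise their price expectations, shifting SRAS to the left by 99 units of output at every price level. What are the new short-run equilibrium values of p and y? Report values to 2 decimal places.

After both shocks: AD is y = 4395 − 9p and SRAS is y = 872 + 7p.
Setting them equal: 3523 = 16p, so p = 220.19.
Substituting into AD, y = 2413.31.

p = 220.19, y = 2413.31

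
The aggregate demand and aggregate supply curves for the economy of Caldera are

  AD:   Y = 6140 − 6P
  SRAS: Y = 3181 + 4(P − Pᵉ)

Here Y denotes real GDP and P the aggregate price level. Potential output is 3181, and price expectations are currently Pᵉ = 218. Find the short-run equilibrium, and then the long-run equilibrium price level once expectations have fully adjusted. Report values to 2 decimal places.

Short run: P = 383.10, Y = 3841.40. Long run: P = 493.17.

Short run: with Pᵉ = 218, SRAS is Y = 2309 + 4P. Setting AD = SRAS gives 3831 = 10P, so P = 383.10 and Y = 6140 − 6P = 3841.40.
Output 3841.40 is above potential 3181, so over time expected prices rise and SRAS shifts left until Y returns to 3181.
Long run: Y = 3181 on the AD curve gives 3181 = 6140 − 6P, so P = 493.17.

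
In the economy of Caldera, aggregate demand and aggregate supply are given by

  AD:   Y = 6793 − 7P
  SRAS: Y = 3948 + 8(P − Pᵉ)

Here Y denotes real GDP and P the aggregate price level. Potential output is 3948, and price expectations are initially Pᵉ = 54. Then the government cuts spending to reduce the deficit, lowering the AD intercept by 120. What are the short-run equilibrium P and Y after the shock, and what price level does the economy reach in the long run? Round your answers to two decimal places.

AD shifts left: new AD is Y = 6673 − 7P. With Pᵉ = 54, SRAS is Y = 3516 + 8P.
Short run: 6673 − 7P = 3516 + 8P gives 3157 = 15P, so P = 210.47 and Y = 6673 − 7P = 5199.73.
Y = 5199.73 is above potential 3948; expectations adjust and SRAS shifts left until Y = 3948.
Long run: on the new AD curve, 3948 = 6673 − 7P gives P = 389.29.

Short run: P = 210.47, Y = 5199.73. Long run: P = 389.29.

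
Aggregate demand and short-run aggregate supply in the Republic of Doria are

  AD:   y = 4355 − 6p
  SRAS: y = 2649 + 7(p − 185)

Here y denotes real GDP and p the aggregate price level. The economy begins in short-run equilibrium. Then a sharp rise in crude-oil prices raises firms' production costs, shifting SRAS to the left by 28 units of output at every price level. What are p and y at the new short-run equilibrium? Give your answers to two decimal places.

This is a negative supply shock: SRAS shifts left.
New SRAS: y = 1326 + 7p.
Set AD = SRAS: 4355 − 6p = 1326 + 7p, so 3029 = 13p and p = 233.00.
Substituting into AD, y = 2957.00.

p = 233.00, y = 2957.00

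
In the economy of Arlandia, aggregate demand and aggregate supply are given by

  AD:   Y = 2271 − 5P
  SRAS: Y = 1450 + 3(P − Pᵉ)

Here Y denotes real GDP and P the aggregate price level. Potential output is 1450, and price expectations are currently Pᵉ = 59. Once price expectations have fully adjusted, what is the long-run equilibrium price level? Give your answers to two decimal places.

Long-run P = 164.20

Short run: with Pᵉ = 59, SRAS is Y = 1273 + 3P. Setting AD = SRAS gives 998 = 8P, so P = 124.75 and Y = 2271 − 5P = 1647.25.
Output 1647.25 is above potential 1450, so over time expected prices rise and SRAS shifts left until Y returns to 1450.
Long run: Y = 1450 on the AD curve gives 1450 = 2271 − 5P, so P = 164.20.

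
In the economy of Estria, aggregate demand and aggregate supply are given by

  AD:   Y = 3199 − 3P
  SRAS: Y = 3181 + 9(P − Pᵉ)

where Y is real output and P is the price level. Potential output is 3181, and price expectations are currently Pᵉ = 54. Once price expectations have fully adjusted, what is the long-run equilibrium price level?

Short run: with Pᵉ = 54, SRAS is Y = 2695 + 9P. Setting AD = SRAS gives 504 = 12P, so P = 42 and Y = 3199 − 3·42 = 3073.
Output 3073 is below potential 3181, so over time expected prices fall and SRAS shifts right until Y returns to 3181.
Long run: Y = 3181 on the AD curve gives 3181 = 3199 − 3P, so P = 6.

Long-run P = 6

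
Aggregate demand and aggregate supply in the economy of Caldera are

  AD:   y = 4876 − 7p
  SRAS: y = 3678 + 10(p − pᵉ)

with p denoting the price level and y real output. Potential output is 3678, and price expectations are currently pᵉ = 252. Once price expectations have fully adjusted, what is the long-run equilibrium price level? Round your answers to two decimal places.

Short run: with pᵉ = 252, SRAS is y = 1158 + 10p. Setting AD = SRAS gives 3718 = 17p, so p = 218.71 and y = 4876 − 7p = 3345.06.
Output 3345.06 is below potential 3678, so over time expected prices fall and SRAS shifts right until y returns to 3678.
Long run: y = 3678 on the AD curve gives 3678 = 4876 − 7p, so p = 171.14.

Long-run p = 171.14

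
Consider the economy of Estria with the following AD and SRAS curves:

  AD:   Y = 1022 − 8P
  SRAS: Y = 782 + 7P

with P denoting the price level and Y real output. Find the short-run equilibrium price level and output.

P = 16, Y = 894

Set AD = SRAS: 1022 − 8P = 782 + 7P, so 240 = 15P and P = 16.
Then Y = 1022 − 8·16 = 894.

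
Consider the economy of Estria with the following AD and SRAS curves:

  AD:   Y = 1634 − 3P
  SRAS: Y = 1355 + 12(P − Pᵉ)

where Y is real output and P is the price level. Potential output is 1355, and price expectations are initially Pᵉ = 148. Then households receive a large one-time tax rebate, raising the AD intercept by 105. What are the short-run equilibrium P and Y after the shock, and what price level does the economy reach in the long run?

AD shifts right: new AD is Y = 1739 − 3P. With Pᵉ = 148, SRAS is Y = 12P − 421.
Short run: 1739 − 3P = 12P − 421 gives 2160 = 15P, so P = 144 and Y = 1739 − 3·144 = 1307.
Y = 1307 is below potential 1355; expectations adjust and SRAS shifts right until Y = 1355.
Long run: on the new AD curve, 1355 = 1739 − 3P gives P = 128.

Short run: P = 144, Y = 1307. Long run: P = 128.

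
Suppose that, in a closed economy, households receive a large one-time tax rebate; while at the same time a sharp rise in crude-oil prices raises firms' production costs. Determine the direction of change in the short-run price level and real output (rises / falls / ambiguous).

The first event is a positive demand shock: AD shifts right, which by itself pushes P up and Y up.
The second is an adverse supply shock: SRAS shifts left, which by itself pushes P up and Y down.
Both shocks push P up, so P rises. The two shocks push Y in opposite directions, so the effect on Y is ambiguous.

Price level: rises; output: ambiguous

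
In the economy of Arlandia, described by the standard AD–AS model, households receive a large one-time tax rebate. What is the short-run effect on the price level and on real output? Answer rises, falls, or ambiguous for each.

This is a positive demand shock: AD shifts right.
Moving along the upward-sloping SRAS curve, P rises and Y rises.

Price level: rises; output: rises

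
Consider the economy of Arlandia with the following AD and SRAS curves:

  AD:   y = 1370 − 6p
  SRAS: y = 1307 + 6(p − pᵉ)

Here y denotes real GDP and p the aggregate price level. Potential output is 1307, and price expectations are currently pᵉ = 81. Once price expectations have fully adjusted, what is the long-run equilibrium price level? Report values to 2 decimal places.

Long-run p = 10.50

Short run: with pᵉ = 81, SRAS is y = 821 + 6p. Setting AD = SRAS gives 549 = 12p, so p = 45.75 and y = 1370 − 6p = 1095.50.
Output 1095.50 is below potential 1307, so over time expected prices fall and SRAS shifts right until y returns to 1307.
Long run: y = 1307 on the AD curve gives 1307 = 1370 − 6p, so p = 10.50.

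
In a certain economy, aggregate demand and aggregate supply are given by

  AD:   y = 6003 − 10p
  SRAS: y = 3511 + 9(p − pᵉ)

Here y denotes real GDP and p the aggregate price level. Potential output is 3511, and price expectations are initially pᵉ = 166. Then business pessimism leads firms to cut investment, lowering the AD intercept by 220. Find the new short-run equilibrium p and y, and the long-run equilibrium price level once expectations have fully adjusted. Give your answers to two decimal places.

AD shifts left: new AD is y = 5783 − 10p. With pᵉ = 166, SRAS is y = 2017 + 9p.
Short run: 5783 − 10p = 2017 + 9p gives 3766 = 19p, so p = 198.21 and y = 5783 − 10p = 3800.89.
y = 3800.89 is above potential 3511; expectations adjust and SRAS shifts left until y = 3511.
Long run: on the new AD curve, 3511 = 5783 − 10p gives p = 227.20.

Short run: p = 198.21, y = 3800.89. Long run: p = 227.20.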